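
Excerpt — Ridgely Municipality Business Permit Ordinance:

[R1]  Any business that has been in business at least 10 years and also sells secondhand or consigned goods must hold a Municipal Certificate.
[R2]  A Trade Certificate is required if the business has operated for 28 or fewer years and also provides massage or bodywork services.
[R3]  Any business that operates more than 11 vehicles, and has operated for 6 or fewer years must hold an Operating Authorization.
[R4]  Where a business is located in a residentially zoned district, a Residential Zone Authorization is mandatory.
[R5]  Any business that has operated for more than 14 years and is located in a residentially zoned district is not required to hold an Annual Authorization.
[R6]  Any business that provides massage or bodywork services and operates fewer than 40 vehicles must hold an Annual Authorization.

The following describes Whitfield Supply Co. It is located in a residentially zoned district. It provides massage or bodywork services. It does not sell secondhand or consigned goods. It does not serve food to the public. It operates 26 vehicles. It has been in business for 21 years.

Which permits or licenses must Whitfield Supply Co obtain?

Residential Zone Authorization, Trade Certificate

[R1] years in business 21 ≥ 10; does not sell secondhand or consigned goods → Municipal Certificate not required.
[R2] years in business 21 ≤ 28; provides massage or bodywork services → Trade Certificate required.
[R3] vehicles 26 > 11; years in business 21 > 6 → Operating Authorization not required.
[R4] is located in a residentially zoned district → Residential Zone Authorization required.
[R5] years in business 21 > 14; is located in a residentially zoned district → exempt from Annual Authorization.
[R6] provides massage or bodywork services; vehicles 26 < 40 → Annual Authorization required.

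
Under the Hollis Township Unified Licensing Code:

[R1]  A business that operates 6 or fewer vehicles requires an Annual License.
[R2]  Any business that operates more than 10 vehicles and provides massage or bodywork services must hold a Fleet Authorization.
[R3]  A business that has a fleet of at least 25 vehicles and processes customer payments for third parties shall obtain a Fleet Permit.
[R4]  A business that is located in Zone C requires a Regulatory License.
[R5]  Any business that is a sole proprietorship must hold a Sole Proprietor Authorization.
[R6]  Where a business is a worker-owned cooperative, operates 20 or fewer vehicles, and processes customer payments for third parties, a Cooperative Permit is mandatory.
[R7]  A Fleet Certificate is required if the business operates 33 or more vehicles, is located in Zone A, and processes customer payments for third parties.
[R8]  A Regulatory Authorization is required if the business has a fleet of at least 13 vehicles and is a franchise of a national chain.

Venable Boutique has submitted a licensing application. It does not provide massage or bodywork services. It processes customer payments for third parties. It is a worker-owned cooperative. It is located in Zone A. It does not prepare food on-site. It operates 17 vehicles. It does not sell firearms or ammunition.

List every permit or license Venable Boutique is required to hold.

Cooperative Permit

[R1] vehicles 17 > 6 → Annual License not required.
[R2] vehicles 17 > 10; does not provide massage or bodywork services → Fleet Authorization not required.
[R3] vehicles 17 < 25; processes customer payments for third parties → Fleet Permit not required.
[R4] is located in Zone A (not: is located in Zone C) → Regulatory License not required.
[R5] is a worker-owned cooperative (not: is a sole proprietorship) → Sole Proprietor Authorization not required.
[R6] is a worker-owned cooperative; vehicles 17 ≤ 20; processes customer payments for third parties → Cooperative Permit required.
[R7] vehicles 17 < 33; is located in Zone A; processes customer payments for third parties → Fleet Certificate not required.
[R8] vehicles 17 ≥ 13; is a worker-owned cooperative (not: is a franchise of a national chain) → Regulatory Authorization not required.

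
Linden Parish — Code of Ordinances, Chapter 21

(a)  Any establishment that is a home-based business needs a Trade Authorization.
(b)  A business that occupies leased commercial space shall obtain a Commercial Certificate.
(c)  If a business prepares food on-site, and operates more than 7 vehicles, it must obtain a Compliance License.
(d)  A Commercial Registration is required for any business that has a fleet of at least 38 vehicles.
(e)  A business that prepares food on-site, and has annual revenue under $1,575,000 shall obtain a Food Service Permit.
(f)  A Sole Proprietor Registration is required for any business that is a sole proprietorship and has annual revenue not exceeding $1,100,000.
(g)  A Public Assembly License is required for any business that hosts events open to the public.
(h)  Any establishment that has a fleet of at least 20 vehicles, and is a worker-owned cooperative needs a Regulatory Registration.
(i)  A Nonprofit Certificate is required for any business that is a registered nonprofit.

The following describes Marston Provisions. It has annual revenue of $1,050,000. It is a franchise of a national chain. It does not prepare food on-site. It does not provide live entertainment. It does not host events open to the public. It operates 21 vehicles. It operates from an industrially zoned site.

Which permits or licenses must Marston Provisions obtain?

(a) operates from an industrially zoned site (not: is a home-based business) → Trade Authorization not required.
(b) operates from an industrially zoned site (not: occupies leased commercial space) → Commercial Certificate not required.
(c) does not prepare food on-site; vehicles 21 > 7 → Compliance License not required.
(d) vehicles 21 < 38 → Commercial Registration not required.
(e) does not prepare food on-site; revenue $1,050,000 < $1,575,000 → Food Service Permit not required.
(f) is a franchise of a national chain (not: is a sole proprietorship); revenue $1,050,000 ≤ $1,100,000 → Sole Proprietor Registration not required.
(g) does not host events open to the public → Public Assembly License not required.
(h) vehicles 21 ≥ 20; is a franchise of a national chain (not: is a worker-owned cooperative) → Regulatory Registration not required.
(i) is a franchise of a national chain (not: is a registered nonprofit) → Nonprofit Certificate not required.

None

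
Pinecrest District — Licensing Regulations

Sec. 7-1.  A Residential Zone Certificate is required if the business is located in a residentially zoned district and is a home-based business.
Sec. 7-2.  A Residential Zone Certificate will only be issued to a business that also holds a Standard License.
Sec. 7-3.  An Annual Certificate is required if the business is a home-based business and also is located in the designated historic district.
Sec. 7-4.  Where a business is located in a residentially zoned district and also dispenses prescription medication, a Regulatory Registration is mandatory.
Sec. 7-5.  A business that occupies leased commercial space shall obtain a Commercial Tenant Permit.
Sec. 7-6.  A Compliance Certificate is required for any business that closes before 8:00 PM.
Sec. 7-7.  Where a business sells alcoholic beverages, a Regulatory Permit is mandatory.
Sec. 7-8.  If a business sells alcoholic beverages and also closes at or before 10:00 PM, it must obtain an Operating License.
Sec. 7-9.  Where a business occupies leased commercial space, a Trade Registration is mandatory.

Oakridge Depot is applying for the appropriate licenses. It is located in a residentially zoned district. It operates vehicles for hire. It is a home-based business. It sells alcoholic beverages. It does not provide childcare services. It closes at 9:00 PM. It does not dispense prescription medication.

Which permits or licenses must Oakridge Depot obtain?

Sec. 7-1. is located in a residentially zoned district; is a home-based business → Residential Zone Certificate required.
Sec. 7-2. Residential Zone Certificate is required → Standard License also required.
Sec. 7-3. is a home-based business; is located in a residentially zoned district (not: is located in the designated historic district) → Annual Certificate not required.
Sec. 7-4. is located in a residentially zoned district; does not dispense prescription medication → Regulatory Registration not required.
Sec. 7-5. is a home-based business (not: occupies leased commercial space) → Commercial Tenant Permit not required.
Sec. 7-6. closes 9:00 PM, after 8:00 PM → Compliance Certificate not required.
Sec. 7-7. sells alcoholic beverages → Regulatory Permit required.
Sec. 7-8. sells alcoholic beverages; closes 9:00 PM, at/before 10:00 PM → Operating License required.
Sec. 7-9. is a home-based business (not: occupies leased commercial space) → Trade Registration not required.

Operating License, Regulatory Permit, Residential Zone Certificate, Standard License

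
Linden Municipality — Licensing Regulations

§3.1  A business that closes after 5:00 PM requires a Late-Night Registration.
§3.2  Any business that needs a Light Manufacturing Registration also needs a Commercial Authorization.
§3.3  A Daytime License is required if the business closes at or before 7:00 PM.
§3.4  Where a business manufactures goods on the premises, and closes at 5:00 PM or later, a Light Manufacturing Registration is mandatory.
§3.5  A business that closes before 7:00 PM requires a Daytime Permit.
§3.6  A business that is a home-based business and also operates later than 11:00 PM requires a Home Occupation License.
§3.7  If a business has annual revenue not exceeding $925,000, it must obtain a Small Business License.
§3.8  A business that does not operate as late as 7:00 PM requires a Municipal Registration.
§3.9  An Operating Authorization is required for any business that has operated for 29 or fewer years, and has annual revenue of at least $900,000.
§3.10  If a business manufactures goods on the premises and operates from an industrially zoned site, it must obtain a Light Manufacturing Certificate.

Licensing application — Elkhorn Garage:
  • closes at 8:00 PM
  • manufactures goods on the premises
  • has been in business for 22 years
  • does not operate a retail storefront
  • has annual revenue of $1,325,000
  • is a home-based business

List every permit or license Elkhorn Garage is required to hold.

Commercial Authorization, Late-Night Registration, Light Manufacturing Registration, Operating Authorization

§3.1 closes 8:00 PM, after 5:00 PM → Late-Night Registration required.
§3.2 Light Manufacturing Registration is required → Commercial Authorization also required.
§3.3 closes 8:00 PM, after 7:00 PM → Daytime License not required.
§3.4 manufactures goods on the premises; closes 8:00 PM, after 5:00 PM → Light Manufacturing Registration required.
§3.5 closes 8:00 PM, after 7:00 PM → Daytime Permit not required.
§3.6 is a home-based business; closes 8:00 PM, at/before 11:00 PM → Home Occupation License not required.
§3.7 revenue $1,325,000 > $925,000 → Small Business License not required.
§3.8 closes 8:00 PM, after 7:00 PM → Municipal Registration not required.
§3.9 years in business 22 ≤ 29; revenue $1,325,000 ≥ $900,000 → Operating Authorization required.
§3.10 manufactures goods on the premises; is a home-based business (not: operates from an industrially zoned site) → Light Manufacturing Certificate not required.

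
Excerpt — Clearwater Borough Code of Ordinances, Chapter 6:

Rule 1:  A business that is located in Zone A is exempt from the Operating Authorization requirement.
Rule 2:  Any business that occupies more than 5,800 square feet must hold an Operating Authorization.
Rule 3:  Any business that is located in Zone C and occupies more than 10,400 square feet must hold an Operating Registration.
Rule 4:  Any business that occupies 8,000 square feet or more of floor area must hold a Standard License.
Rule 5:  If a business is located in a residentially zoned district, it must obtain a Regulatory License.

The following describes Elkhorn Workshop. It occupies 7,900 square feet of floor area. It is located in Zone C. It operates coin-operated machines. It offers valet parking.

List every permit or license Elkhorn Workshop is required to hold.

Rule 1: is located in Zone C (not: is located in Zone A) → Operating Authorization exemption does not apply.
Rule 2: floor area 7,900 square feet > 5,800 square feet → Operating Authorization required.
Rule 3: is located in Zone C; floor area 7,900 square feet ≤ 10,400 square feet → Operating Registration not required.
Rule 4: floor area 7,900 square feet < 8,000 square feet → Standard License not required.
Rule 5: is located in Zone C (not: is located in a residentially zoned district) → Regulatory License not required.

Operating Authorization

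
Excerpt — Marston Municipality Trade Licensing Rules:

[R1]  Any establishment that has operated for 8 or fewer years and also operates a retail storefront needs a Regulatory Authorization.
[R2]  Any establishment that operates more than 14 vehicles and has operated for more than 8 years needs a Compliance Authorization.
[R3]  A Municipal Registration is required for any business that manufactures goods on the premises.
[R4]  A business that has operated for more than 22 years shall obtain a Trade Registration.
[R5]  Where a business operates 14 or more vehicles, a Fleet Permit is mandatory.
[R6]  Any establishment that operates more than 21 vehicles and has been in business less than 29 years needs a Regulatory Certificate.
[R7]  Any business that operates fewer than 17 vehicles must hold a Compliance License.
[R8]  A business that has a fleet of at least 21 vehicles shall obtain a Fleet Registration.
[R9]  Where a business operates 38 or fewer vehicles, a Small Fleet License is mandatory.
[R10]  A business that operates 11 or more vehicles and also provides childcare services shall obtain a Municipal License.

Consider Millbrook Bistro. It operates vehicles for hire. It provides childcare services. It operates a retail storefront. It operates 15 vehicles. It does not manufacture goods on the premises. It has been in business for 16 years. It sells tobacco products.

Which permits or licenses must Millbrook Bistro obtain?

[R1] years in business 16 > 8; operates a retail storefront → Regulatory Authorization not required.
[R2] vehicles 15 > 14; years in business 16 > 8 → Compliance Authorization required.
[R3] does not manufacture goods on the premises → Municipal Registration not required.
[R4] years in business 16 ≤ 22 → Trade Registration not required.
[R5] vehicles 15 ≥ 14 → Fleet Permit required.
[R6] vehicles 15 ≤ 21; years in business 16 < 29 → Regulatory Certificate not required.
[R7] vehicles 15 < 17 → Compliance License required.
[R8] vehicles 15 < 21 → Fleet Registration not required.
[R9] vehicles 15 ≤ 38 → Small Fleet License required.
[R10] vehicles 15 ≥ 11; provides childcare services → Municipal License required.

Compliance Authorization, Compliance License, Fleet Permit, Municipal License, Small Fleet License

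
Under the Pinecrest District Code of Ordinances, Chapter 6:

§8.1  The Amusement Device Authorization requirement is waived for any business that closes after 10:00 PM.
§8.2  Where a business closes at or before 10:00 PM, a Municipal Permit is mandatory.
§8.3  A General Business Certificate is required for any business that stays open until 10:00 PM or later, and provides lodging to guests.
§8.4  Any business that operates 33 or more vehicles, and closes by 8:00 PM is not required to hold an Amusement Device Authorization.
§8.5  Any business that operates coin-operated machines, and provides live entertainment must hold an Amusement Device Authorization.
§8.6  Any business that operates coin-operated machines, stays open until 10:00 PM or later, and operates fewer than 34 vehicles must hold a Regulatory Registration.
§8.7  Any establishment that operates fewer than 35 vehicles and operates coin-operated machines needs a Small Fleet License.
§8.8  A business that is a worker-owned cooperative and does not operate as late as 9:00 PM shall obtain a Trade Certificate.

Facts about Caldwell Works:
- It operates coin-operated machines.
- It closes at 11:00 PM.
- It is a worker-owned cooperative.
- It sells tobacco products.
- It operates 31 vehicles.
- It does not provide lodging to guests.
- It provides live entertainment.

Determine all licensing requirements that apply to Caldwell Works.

Regulatory Registration, Small Fleet License

§8.1 closes 11:00 PM, after 10:00 PM → exempt from Amusement Device Authorization.
§8.2 closes 11:00 PM, after 10:00 PM → Municipal Permit not required.
§8.3 closes 11:00 PM, after 10:00 PM; does not provide lodging to guests → General Business Certificate not required.
§8.4 vehicles 31 < 33; closes 11:00 PM, after 8:00 PM → Amusement Device Authorization exemption does not apply.
§8.5 operates coin-operated machines; provides live entertainment → Amusement Device Authorization required.
§8.6 operates coin-operated machines; closes 11:00 PM, after 10:00 PM; vehicles 31 < 34 → Regulatory Registration required.
§8.7 vehicles 31 < 35; operates coin-operated machines → Small Fleet License required.
§8.8 is a worker-owned cooperative; closes 11:00 PM, after 9:00 PM → Trade Certificate not required.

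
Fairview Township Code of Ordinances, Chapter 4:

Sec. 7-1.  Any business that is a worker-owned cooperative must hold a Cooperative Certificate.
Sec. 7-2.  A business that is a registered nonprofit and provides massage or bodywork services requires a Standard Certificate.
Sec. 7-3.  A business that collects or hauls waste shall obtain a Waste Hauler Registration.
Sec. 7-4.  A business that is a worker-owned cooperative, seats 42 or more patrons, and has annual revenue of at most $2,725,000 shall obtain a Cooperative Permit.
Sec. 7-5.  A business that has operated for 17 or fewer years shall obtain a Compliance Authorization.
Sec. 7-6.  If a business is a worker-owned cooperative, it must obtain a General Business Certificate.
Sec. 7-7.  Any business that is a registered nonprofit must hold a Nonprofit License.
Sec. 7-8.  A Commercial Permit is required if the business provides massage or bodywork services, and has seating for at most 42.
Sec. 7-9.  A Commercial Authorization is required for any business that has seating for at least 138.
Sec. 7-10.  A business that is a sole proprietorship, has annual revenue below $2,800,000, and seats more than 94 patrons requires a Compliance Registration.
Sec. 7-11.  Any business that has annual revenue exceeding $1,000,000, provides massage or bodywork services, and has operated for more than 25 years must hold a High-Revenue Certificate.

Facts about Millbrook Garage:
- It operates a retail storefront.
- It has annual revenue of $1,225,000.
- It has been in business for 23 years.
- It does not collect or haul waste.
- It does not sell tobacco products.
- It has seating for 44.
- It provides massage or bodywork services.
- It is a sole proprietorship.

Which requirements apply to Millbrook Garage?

Sec. 7-1. is a sole proprietorship (not: is a worker-owned cooperative) → Cooperative Certificate not required.
Sec. 7-2. is a sole proprietorship (not: is a registered nonprofit); provides massage or bodywork services → Standard Certificate not required.
Sec. 7-3. does not collect or haul waste → Waste Hauler Registration not required.
Sec. 7-4. is a sole proprietorship (not: is a worker-owned cooperative); seating 44 ≥ 42; revenue $1,225,000 ≤ $2,725,000 → Cooperative Permit not required.
Sec. 7-5. years in business 23 > 17 → Compliance Authorization not required.
Sec. 7-6. is a sole proprietorship (not: is a worker-owned cooperative) → General Business Certificate not required.
Sec. 7-7. is a sole proprietorship (not: is a registered nonprofit) → Nonprofit License not required.
Sec. 7-8. provides massage or bodywork services; seating 44 > 42 → Commercial Permit not required.
Sec. 7-9. seating 44 < 138 → Commercial Authorization not required.
Sec. 7-10. is a sole proprietorship; revenue $1,225,000 < $2,800,000; seating 44 ≤ 94 → Compliance Registration not required.
Sec. 7-11. revenue $1,225,000 > $1,000,000; provides massage or bodywork services; years in business 23 ≤ 25 → High-Revenue Certificate not required.

None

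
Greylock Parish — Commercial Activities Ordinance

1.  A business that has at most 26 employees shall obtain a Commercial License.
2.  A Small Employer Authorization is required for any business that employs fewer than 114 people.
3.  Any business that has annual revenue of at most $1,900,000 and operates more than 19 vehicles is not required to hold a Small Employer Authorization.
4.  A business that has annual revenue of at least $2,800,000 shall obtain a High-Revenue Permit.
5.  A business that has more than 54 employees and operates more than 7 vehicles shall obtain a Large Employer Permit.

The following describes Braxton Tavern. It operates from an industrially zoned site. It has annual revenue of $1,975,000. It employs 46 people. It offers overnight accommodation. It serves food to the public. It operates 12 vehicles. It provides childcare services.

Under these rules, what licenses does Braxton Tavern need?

1. employees 46 > 26 → Commercial License not required.
2. employees 46 < 114 → Small Employer Authorization required.
3. revenue $1,975,000 > $1,900,000; vehicles 12 ≤ 19 → Small Employer Authorization exemption does not apply.
4. revenue $1,975,000 < $2,800,000 → High-Revenue Permit not required.
5. employees 46 ≤ 54; vehicles 12 > 7 → Large Employer Permit not required.

Small Employer Authorization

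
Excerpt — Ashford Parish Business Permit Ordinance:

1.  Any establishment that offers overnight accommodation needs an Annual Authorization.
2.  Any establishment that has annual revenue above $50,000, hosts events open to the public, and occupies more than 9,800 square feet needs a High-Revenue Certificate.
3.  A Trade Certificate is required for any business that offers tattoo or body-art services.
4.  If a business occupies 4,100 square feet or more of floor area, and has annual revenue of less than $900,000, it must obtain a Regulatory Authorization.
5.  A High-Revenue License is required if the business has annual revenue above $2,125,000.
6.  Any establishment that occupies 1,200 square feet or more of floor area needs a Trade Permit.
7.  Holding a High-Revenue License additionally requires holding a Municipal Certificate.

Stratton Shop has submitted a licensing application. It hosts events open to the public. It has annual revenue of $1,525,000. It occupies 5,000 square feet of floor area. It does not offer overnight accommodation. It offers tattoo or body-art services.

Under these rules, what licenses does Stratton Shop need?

Trade Certificate, Trade Permit

1. does not offer overnight accommodation → Annual Authorization not required.
2. revenue $1,525,000 > $50,000; hosts events open to the public; floor area 5,000 square feet ≤ 9,800 square feet → High-Revenue Certificate not required.
3. offers tattoo or body-art services → Trade Certificate required.
4. floor area 5,000 square feet ≥ 4,100 square feet; revenue $1,525,000 ≥ $900,000 → Regulatory Authorization not required.
5. revenue $1,525,000 ≤ $2,125,000 → High-Revenue License not required.
6. floor area 5,000 square feet ≥ 1,200 square feet → Trade Permit required.
7. High-Revenue License is not required → no effect.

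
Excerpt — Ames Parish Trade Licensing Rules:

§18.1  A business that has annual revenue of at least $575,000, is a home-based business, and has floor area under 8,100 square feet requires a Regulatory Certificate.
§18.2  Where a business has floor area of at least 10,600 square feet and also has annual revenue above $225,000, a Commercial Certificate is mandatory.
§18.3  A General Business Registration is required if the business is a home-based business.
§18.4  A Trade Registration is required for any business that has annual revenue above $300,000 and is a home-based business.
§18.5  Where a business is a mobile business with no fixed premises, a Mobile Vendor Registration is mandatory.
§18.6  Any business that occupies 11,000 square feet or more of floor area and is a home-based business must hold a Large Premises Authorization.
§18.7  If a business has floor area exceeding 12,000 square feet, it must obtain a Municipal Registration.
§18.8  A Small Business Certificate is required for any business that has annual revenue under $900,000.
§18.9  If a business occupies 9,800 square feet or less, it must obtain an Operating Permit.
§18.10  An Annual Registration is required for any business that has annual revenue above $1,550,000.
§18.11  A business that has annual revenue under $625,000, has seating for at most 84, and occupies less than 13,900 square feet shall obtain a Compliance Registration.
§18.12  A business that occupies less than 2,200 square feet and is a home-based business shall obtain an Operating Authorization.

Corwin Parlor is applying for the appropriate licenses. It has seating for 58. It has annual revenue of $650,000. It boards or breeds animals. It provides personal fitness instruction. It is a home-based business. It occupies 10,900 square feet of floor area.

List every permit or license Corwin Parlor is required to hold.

Commercial Certificate, General Business Registration, Small Business Certificate, Trade Registration

§18.1 revenue $650,000 ≥ $575,000; is a home-based business; floor area 10,900 square feet ≥ 8,100 square feet → Regulatory Certificate not required.
§18.2 floor area 10,900 square feet ≥ 10,600 square feet; revenue $650,000 > $225,000 → Commercial Certificate required.
§18.3 is a home-based business → General Business Registration required.
§18.4 revenue $650,000 > $300,000; is a home-based business → Trade Registration required.
§18.5 is a home-based business (not: is a mobile business with no fixed premises) → Mobile Vendor Registration not required.
§18.6 floor area 10,900 square feet < 11,000 square feet; is a home-based business → Large Premises Authorization not required.
§18.7 floor area 10,900 square feet ≤ 12,000 square feet → Municipal Registration not required.
§18.8 revenue $650,000 < $900,000 → Small Business Certificate required.
§18.9 floor area 10,900 square feet > 9,800 square feet → Operating Permit not required.
§18.10 revenue $650,000 ≤ $1,550,000 → Annual Registration not required.
§18.11 revenue $650,000 ≥ $625,000; seating 58 ≤ 84; floor area 10,900 square feet < 13,900 square feet → Compliance Registration not required.
§18.12 floor area 10,900 square feet ≥ 2,200 square feet; is a home-based business → Operating Authorization not required.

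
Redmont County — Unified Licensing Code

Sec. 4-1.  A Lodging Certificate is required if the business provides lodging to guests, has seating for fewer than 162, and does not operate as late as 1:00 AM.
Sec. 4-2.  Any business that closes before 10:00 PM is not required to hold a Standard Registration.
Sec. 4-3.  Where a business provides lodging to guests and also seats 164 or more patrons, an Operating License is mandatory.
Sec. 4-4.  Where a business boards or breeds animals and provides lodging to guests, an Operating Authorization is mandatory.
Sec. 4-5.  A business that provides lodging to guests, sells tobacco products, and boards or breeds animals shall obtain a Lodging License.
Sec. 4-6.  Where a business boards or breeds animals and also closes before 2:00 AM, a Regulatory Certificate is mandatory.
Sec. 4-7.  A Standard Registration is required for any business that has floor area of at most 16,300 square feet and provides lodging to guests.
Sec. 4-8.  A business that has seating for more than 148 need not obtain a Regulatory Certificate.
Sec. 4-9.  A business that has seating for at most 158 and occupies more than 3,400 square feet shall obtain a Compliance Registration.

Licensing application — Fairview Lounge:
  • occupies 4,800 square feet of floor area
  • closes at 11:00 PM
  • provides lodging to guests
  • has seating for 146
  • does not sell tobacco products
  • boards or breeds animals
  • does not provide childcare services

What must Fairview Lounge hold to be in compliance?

Sec. 4-1. provides lodging to guests; seating 146 < 162; closes 11:00 PM, at/before 1:00 AM → Lodging Certificate required.
Sec. 4-2. closes 11:00 PM, after 10:00 PM → Standard Registration exemption does not apply.
Sec. 4-3. provides lodging to guests; seating 146 < 164 → Operating License not required.
Sec. 4-4. boards or breeds animals; provides lodging to guests → Operating Authorization required.
Sec. 4-5. provides lodging to guests; does not sell tobacco products; boards or breeds animals → Lodging License not required.
Sec. 4-6. boards or breeds animals; closes 11:00 PM, at/before 2:00 AM → Regulatory Certificate required.
Sec. 4-7. floor area 4,800 square feet ≤ 16,300 square feet; provides lodging to guests → Standard Registration required.
Sec. 4-8. seating 146 ≤ 148 → Regulatory Certificate exemption does not apply.
Sec. 4-9. seating 146 ≤ 158; floor area 4,800 square feet > 3,400 square feet → Compliance Registration required.

Compliance Registration, Lodging Certificate, Operating Authorization, Regulatory Certificate, Standard Registration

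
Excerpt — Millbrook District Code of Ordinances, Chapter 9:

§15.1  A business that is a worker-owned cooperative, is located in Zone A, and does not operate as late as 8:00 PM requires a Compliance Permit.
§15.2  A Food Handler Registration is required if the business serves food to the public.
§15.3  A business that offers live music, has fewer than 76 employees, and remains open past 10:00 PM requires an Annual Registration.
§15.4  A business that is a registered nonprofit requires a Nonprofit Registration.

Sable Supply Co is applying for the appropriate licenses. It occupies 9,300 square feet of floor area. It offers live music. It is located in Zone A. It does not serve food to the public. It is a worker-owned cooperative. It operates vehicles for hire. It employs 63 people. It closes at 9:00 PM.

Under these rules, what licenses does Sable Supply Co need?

None

§15.1 is a worker-owned cooperative; is located in Zone A; closes 9:00 PM, after 8:00 PM → Compliance Permit not required.
§15.2 does not serve food to the public → Food Handler Registration not required.
§15.3 offers live music; employees 63 < 76; closes 9:00 PM, at/before 10:00 PM → Annual Registration not required.
§15.4 is a worker-owned cooperative (not: is a registered nonprofit) → Nonprofit Registration not required.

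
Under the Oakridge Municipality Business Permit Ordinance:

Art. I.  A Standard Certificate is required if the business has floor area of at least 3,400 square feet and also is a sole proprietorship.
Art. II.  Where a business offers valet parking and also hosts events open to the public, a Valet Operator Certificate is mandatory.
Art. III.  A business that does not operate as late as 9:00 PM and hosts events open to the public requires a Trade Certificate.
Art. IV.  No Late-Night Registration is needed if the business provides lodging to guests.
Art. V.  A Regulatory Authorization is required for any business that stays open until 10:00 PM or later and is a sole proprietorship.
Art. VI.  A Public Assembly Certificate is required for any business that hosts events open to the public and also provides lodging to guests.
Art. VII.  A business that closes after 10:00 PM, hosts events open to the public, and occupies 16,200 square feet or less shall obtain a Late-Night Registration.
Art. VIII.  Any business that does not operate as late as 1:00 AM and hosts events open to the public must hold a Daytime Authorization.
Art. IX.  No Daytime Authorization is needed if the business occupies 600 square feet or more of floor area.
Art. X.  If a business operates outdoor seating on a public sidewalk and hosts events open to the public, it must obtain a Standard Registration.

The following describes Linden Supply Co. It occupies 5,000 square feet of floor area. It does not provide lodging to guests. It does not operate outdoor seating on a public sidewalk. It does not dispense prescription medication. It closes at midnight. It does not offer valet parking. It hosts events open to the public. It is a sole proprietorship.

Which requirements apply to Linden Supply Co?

Art. I. floor area 5,000 square feet ≥ 3,400 square feet; is a sole proprietorship → Standard Certificate required.
Art. II. does not offer valet parking; hosts events open to the public → Valet Operator Certificate not required.
Art. III. closes midnight, after 9:00 PM; hosts events open to the public → Trade Certificate not required.
Art. IV. does not provide lodging to guests → Late-Night Registration exemption does not apply.
Art. V. closes midnight, after 10:00 PM; is a sole proprietorship → Regulatory Authorization required.
Art. VI. hosts events open to the public; does not provide lodging to guests → Public Assembly Certificate not required.
Art. VII. closes midnight, after 10:00 PM; hosts events open to the public; floor area 5,000 square feet ≤ 16,200 square feet → Late-Night Registration required.
Art. VIII. closes midnight, at/before 1:00 AM; hosts events open to the public → Daytime Authorization required.
Art. IX. floor area 5,000 square feet ≥ 600 square feet → exempt from Daytime Authorization.
Art. X. does not operate outdoor seating on a public sidewalk; hosts events open to the public → Standard Registration not required.

Late-Night Registration, Regulatory Authorization, Standard Certificate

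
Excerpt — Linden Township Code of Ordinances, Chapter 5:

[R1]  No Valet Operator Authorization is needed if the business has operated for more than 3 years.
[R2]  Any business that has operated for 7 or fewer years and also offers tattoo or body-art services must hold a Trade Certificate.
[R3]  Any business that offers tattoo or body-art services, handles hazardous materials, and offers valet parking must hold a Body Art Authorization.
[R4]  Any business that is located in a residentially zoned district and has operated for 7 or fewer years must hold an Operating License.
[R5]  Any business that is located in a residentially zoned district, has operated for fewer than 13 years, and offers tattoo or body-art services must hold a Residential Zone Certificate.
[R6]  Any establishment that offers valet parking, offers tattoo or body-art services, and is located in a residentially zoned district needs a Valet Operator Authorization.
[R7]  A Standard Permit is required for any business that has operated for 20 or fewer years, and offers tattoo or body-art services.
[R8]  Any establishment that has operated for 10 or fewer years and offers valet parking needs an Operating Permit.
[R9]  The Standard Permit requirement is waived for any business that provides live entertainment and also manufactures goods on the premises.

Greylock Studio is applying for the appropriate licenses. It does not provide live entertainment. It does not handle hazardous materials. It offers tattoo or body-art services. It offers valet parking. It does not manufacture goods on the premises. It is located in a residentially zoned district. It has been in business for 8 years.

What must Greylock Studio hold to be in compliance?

Operating Permit, Residential Zone Certificate, Standard Permit

[R1] years in business 8 > 3 → exempt from Valet Operator Authorization.
[R2] years in business 8 > 7; offers tattoo or body-art services → Trade Certificate not required.
[R3] offers tattoo or body-art services; does not handle hazardous materials; offers valet parking → Body Art Authorization not required.
[R4] is located in a residentially zoned district; years in business 8 > 7 → Operating License not required.
[R5] is located in a residentially zoned district; years in business 8 < 13; offers tattoo or body-art services → Residential Zone Certificate required.
[R6] offers valet parking; offers tattoo or body-art services; is located in a residentially zoned district → Valet Operator Authorization required.
[R7] years in business 8 ≤ 20; offers tattoo or body-art services → Standard Permit required.
[R8] years in business 8 ≤ 10; offers valet parking → Operating Permit required.
[R9] does not provide live entertainment; does not manufacture goods on the premises → Standard Permit exemption does not apply.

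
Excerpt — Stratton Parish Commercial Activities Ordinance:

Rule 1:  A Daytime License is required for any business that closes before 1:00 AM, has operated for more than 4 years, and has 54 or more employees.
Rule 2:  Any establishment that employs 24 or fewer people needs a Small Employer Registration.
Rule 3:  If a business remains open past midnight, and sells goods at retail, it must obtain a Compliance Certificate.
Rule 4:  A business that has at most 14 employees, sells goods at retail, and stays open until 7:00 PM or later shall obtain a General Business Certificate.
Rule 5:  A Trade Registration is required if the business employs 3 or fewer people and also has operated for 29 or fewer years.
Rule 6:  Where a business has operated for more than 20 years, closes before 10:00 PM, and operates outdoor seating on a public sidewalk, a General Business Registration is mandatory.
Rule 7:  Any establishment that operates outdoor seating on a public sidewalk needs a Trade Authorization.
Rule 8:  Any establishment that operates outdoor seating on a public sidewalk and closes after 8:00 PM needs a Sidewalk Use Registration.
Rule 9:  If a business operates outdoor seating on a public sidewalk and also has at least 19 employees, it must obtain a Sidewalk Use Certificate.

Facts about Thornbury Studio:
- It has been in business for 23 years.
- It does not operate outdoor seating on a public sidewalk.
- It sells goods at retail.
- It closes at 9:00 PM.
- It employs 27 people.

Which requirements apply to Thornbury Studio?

None

Rule 1: closes 9:00 PM, at/before 1:00 AM; years in business 23 > 4; employees 27 < 54 → Daytime License not required.
Rule 2: employees 27 > 24 → Small Employer Registration not required.
Rule 3: closes 9:00 PM, at/before midnight; sells goods at retail → Compliance Certificate not required.
Rule 4: employees 27 > 14; sells goods at retail; closes 9:00 PM, after 7:00 PM → General Business Certificate not required.
Rule 5: employees 27 > 3; years in business 23 ≤ 29 → Trade Registration not required.
Rule 6: years in business 23 > 20; closes 9:00 PM, at/before 10:00 PM; does not operate outdoor seating on a public sidewalk → General Business Registration not required.
Rule 7: does not operate outdoor seating on a public sidewalk → Trade Authorization not required.
Rule 8: does not operate outdoor seating on a public sidewalk; closes 9:00 PM, after 8:00 PM → Sidewalk Use Registration not required.
Rule 9: does not operate outdoor seating on a public sidewalk; employees 27 ≥ 19 → Sidewalk Use Certificate not required.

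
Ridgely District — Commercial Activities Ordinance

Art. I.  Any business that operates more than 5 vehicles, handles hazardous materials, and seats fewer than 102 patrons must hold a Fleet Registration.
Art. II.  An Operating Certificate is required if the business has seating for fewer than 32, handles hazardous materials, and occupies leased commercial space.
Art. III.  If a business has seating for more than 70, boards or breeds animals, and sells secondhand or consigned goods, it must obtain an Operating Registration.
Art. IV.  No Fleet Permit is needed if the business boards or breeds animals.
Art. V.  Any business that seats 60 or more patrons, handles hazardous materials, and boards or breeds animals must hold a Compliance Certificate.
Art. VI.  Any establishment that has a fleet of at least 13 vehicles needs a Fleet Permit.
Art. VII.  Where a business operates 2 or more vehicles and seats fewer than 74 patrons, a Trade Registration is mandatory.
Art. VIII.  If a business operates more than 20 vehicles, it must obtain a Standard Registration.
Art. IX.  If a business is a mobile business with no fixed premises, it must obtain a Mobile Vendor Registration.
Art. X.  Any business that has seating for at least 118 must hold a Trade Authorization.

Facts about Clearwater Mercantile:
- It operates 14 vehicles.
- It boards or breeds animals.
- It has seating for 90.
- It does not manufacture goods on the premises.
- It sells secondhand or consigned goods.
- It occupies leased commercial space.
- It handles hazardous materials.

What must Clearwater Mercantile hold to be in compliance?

Compliance Certificate, Fleet Registration, Operating Registration

Art. I. vehicles 14 > 5; handles hazardous materials; seating 90 < 102 → Fleet Registration required.
Art. II. seating 90 ≥ 32; handles hazardous materials; occupies leased commercial space → Operating Certificate not required.
Art. III. seating 90 > 70; boards or breeds animals; sells secondhand or consigned goods → Operating Registration required.
Art. IV. boards or breeds animals → exempt from Fleet Permit.
Art. V. seating 90 ≥ 60; handles hazardous materials; boards or breeds animals → Compliance Certificate required.
Art. VI. vehicles 14 ≥ 13 → Fleet Permit required.
Art. VII. vehicles 14 ≥ 2; seating 90 ≥ 74 → Trade Registration not required.
Art. VIII. vehicles 14 ≤ 20 → Standard Registration not required.
Art. IX. occupies leased commercial space (not: is a mobile business with no fixed premises) → Mobile Vendor Registration not required.
Art. X. seating 90 < 118 → Trade Authorization not required.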